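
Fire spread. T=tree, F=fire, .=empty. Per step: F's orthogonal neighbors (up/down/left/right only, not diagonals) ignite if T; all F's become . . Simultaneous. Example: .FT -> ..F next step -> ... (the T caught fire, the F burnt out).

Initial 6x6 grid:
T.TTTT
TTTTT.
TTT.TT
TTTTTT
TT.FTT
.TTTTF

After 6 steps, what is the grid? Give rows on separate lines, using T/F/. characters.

Step 1: 5 trees catch fire, 2 burn out
  T.TTTT
  TTTTT.
  TTT.TT
  TTTFTT
  TT..FF
  .TTFF.
Step 2: 4 trees catch fire, 5 burn out
  T.TTTT
  TTTTT.
  TTT.TT
  TTF.FF
  TT....
  .TF...
Step 3: 5 trees catch fire, 4 burn out
  T.TTTT
  TTTTT.
  TTF.FF
  TF....
  TT....
  .F....
Step 4: 5 trees catch fire, 5 burn out
  T.TTTT
  TTFTF.
  TF....
  F.....
  TF....
  ......
Step 5: 6 trees catch fire, 5 burn out
  T.FTFT
  TF.F..
  F.....
  ......
  F.....
  ......
Step 6: 3 trees catch fire, 6 burn out
  T..F.F
  F.....
  ......
  ......
  ......
  ......

T..F.F
F.....
......
......
......
......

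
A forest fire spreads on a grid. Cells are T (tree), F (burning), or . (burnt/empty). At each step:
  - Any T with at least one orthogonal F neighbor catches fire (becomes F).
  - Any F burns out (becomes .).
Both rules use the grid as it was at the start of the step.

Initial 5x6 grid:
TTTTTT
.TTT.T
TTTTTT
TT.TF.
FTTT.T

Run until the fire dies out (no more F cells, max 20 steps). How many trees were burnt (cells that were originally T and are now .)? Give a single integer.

Answer: 22

Derivation:
Step 1: +4 fires, +2 burnt (F count now 4)
Step 2: +6 fires, +4 burnt (F count now 6)
Step 3: +4 fires, +6 burnt (F count now 4)
Step 4: +4 fires, +4 burnt (F count now 4)
Step 5: +3 fires, +4 burnt (F count now 3)
Step 6: +1 fires, +3 burnt (F count now 1)
Step 7: +0 fires, +1 burnt (F count now 0)
Fire out after step 7
Initially T: 23, now '.': 29
Total burnt (originally-T cells now '.'): 22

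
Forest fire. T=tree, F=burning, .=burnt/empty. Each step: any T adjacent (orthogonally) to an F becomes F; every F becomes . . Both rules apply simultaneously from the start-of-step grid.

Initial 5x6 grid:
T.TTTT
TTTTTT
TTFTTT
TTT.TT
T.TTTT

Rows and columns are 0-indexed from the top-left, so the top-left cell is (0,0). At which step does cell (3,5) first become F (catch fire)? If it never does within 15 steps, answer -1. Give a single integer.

Step 1: cell (3,5)='T' (+4 fires, +1 burnt)
Step 2: cell (3,5)='T' (+7 fires, +4 burnt)
Step 3: cell (3,5)='T' (+7 fires, +7 burnt)
Step 4: cell (3,5)='F' (+6 fires, +7 burnt)
  -> target ignites at step 4
Step 5: cell (3,5)='.' (+2 fires, +6 burnt)
Step 6: cell (3,5)='.' (+0 fires, +2 burnt)
  fire out at step 6

4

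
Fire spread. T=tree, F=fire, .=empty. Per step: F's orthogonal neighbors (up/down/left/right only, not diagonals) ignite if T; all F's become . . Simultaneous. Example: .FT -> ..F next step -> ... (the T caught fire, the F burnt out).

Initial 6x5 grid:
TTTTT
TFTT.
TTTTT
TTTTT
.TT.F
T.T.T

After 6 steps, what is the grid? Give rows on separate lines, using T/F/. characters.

Step 1: 6 trees catch fire, 2 burn out
  TFTTT
  F.FT.
  TFTTT
  TTTTF
  .TT..
  T.T.F
Step 2: 8 trees catch fire, 6 burn out
  F.FTT
  ...F.
  F.FTF
  TFTF.
  .TT..
  T.T..
Step 3: 5 trees catch fire, 8 burn out
  ...FT
  .....
  ...F.
  F.F..
  .FT..
  T.T..
Step 4: 2 trees catch fire, 5 burn out
  ....F
  .....
  .....
  .....
  ..F..
  T.T..
Step 5: 1 trees catch fire, 2 burn out
  .....
  .....
  .....
  .....
  .....
  T.F..
Step 6: 0 trees catch fire, 1 burn out
  .....
  .....
  .....
  .....
  .....
  T....

.....
.....
.....
.....
.....
T....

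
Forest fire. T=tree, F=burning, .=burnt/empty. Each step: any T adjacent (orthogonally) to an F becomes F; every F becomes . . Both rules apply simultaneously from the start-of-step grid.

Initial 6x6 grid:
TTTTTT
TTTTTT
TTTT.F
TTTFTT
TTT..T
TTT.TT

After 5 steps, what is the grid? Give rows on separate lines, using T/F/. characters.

Step 1: 5 trees catch fire, 2 burn out
  TTTTTT
  TTTTTF
  TTTF..
  TTF.FF
  TTT..T
  TTT.TT
Step 2: 7 trees catch fire, 5 burn out
  TTTTTF
  TTTFF.
  TTF...
  TF....
  TTF..F
  TTT.TT
Step 3: 8 trees catch fire, 7 burn out
  TTTFF.
  TTF...
  TF....
  F.....
  TF....
  TTF.TF
Step 4: 6 trees catch fire, 8 burn out
  TTF...
  TF....
  F.....
  ......
  F.....
  TF..F.
Step 5: 3 trees catch fire, 6 burn out
  TF....
  F.....
  ......
  ......
  ......
  F.....

TF....
F.....
......
......
......
F.....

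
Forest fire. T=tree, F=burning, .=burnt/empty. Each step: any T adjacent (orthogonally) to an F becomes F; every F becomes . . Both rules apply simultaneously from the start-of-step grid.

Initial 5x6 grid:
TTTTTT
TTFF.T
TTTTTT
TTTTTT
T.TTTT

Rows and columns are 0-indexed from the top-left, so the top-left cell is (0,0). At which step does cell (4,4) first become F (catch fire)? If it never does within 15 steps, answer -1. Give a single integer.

Step 1: cell (4,4)='T' (+5 fires, +2 burnt)
Step 2: cell (4,4)='T' (+7 fires, +5 burnt)
Step 3: cell (4,4)='T' (+8 fires, +7 burnt)
Step 4: cell (4,4)='F' (+4 fires, +8 burnt)
  -> target ignites at step 4
Step 5: cell (4,4)='.' (+2 fires, +4 burnt)
Step 6: cell (4,4)='.' (+0 fires, +2 burnt)
  fire out at step 6

4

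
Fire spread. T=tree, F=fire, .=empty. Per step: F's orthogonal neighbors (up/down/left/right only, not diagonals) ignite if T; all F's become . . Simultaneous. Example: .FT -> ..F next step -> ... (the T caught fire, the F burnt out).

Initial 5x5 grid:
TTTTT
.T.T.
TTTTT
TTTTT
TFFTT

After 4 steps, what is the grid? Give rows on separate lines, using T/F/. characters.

Step 1: 4 trees catch fire, 2 burn out
  TTTTT
  .T.T.
  TTTTT
  TFFTT
  F..FT
Step 2: 5 trees catch fire, 4 burn out
  TTTTT
  .T.T.
  TFFTT
  F..FT
  ....F
Step 3: 4 trees catch fire, 5 burn out
  TTTTT
  .F.T.
  F..FT
  ....F
  .....
Step 4: 3 trees catch fire, 4 burn out
  TFTTT
  ...F.
  ....F
  .....
  .....

TFTTT
...F.
....F
.....
.....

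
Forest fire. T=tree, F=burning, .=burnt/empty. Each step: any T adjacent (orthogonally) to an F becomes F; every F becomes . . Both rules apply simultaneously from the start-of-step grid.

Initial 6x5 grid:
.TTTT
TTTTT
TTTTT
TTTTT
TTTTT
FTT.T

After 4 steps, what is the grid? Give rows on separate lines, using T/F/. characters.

Step 1: 2 trees catch fire, 1 burn out
  .TTTT
  TTTTT
  TTTTT
  TTTTT
  FTTTT
  .FT.T
Step 2: 3 trees catch fire, 2 burn out
  .TTTT
  TTTTT
  TTTTT
  FTTTT
  .FTTT
  ..F.T
Step 3: 3 trees catch fire, 3 burn out
  .TTTT
  TTTTT
  FTTTT
  .FTTT
  ..FTT
  ....T
Step 4: 4 trees catch fire, 3 burn out
  .TTTT
  FTTTT
  .FTTT
  ..FTT
  ...FT
  ....T

.TTTT
FTTTT
.FTTT
..FTT
...FT
....T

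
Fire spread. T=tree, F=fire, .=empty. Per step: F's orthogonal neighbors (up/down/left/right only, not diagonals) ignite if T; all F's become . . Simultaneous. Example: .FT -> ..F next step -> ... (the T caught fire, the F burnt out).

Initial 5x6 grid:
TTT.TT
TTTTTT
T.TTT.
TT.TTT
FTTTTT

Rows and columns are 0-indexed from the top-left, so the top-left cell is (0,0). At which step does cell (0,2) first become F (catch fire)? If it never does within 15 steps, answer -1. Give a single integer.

Step 1: cell (0,2)='T' (+2 fires, +1 burnt)
Step 2: cell (0,2)='T' (+3 fires, +2 burnt)
Step 3: cell (0,2)='T' (+2 fires, +3 burnt)
Step 4: cell (0,2)='T' (+4 fires, +2 burnt)
Step 5: cell (0,2)='T' (+5 fires, +4 burnt)
Step 6: cell (0,2)='F' (+5 fires, +5 burnt)
  -> target ignites at step 6
Step 7: cell (0,2)='.' (+1 fires, +5 burnt)
Step 8: cell (0,2)='.' (+2 fires, +1 burnt)
Step 9: cell (0,2)='.' (+1 fires, +2 burnt)
Step 10: cell (0,2)='.' (+0 fires, +1 burnt)
  fire out at step 10

6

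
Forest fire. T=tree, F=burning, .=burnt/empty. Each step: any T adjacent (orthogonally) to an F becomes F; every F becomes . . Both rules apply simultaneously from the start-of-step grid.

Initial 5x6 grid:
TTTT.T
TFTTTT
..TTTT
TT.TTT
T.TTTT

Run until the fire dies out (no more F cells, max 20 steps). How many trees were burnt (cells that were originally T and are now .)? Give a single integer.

Answer: 21

Derivation:
Step 1: +3 fires, +1 burnt (F count now 3)
Step 2: +4 fires, +3 burnt (F count now 4)
Step 3: +3 fires, +4 burnt (F count now 3)
Step 4: +3 fires, +3 burnt (F count now 3)
Step 5: +4 fires, +3 burnt (F count now 4)
Step 6: +3 fires, +4 burnt (F count now 3)
Step 7: +1 fires, +3 burnt (F count now 1)
Step 8: +0 fires, +1 burnt (F count now 0)
Fire out after step 8
Initially T: 24, now '.': 27
Total burnt (originally-T cells now '.'): 21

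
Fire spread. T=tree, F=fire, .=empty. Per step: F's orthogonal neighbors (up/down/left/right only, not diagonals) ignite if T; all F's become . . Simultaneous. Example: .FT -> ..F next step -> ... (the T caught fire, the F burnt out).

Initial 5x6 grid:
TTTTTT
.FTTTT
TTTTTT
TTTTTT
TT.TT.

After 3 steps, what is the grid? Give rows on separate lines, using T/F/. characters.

Step 1: 3 trees catch fire, 1 burn out
  TFTTTT
  ..FTTT
  TFTTTT
  TTTTTT
  TT.TT.
Step 2: 6 trees catch fire, 3 burn out
  F.FTTT
  ...FTT
  F.FTTT
  TFTTTT
  TT.TT.
Step 3: 6 trees catch fire, 6 burn out
  ...FTT
  ....FT
  ...FTT
  F.FTTT
  TF.TT.

...FTT
....FT
...FTT
F.FTTT
TF.TT.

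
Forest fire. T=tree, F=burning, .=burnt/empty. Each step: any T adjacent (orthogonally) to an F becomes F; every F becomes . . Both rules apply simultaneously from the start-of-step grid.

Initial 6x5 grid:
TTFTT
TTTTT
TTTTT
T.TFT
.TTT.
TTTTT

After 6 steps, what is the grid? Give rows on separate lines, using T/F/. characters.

Step 1: 7 trees catch fire, 2 burn out
  TF.FT
  TTFTT
  TTTFT
  T.F.F
  .TTF.
  TTTTT
Step 2: 8 trees catch fire, 7 burn out
  F...F
  TF.FT
  TTF.F
  T....
  .TF..
  TTTFT
Step 3: 6 trees catch fire, 8 burn out
  .....
  F...F
  TF...
  T....
  .F...
  TTF.F
Step 4: 2 trees catch fire, 6 burn out
  .....
  .....
  F....
  T....
  .....
  TF...
Step 5: 2 trees catch fire, 2 burn out
  .....
  .....
  .....
  F....
  .....
  F....
Step 6: 0 trees catch fire, 2 burn out
  .....
  .....
  .....
  .....
  .....
  .....

.....
.....
.....
.....
.....
.....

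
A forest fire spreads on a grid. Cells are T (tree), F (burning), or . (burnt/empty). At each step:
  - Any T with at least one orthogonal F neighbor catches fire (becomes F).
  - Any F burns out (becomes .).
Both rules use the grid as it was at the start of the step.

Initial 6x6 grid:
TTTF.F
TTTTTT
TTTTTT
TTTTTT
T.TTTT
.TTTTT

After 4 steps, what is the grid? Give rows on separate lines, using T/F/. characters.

Step 1: 3 trees catch fire, 2 burn out
  TTF...
  TTTFTF
  TTTTTT
  TTTTTT
  T.TTTT
  .TTTTT
Step 2: 5 trees catch fire, 3 burn out
  TF....
  TTF.F.
  TTTFTF
  TTTTTT
  T.TTTT
  .TTTTT
Step 3: 6 trees catch fire, 5 burn out
  F.....
  TF....
  TTF.F.
  TTTFTF
  T.TTTT
  .TTTTT
Step 4: 6 trees catch fire, 6 burn out
  ......
  F.....
  TF....
  TTF.F.
  T.TFTF
  .TTTTT

......
F.....
TF....
TTF.F.
T.TFTF
.TTTTT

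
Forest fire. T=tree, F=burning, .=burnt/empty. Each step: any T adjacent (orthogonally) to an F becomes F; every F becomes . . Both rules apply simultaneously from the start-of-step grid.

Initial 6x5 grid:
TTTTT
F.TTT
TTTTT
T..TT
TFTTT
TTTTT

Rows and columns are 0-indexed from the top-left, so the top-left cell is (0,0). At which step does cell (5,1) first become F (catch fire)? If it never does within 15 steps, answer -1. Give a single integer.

Step 1: cell (5,1)='F' (+5 fires, +2 burnt)
  -> target ignites at step 1
Step 2: cell (5,1)='.' (+6 fires, +5 burnt)
Step 3: cell (5,1)='.' (+5 fires, +6 burnt)
Step 4: cell (5,1)='.' (+5 fires, +5 burnt)
Step 5: cell (5,1)='.' (+3 fires, +5 burnt)
Step 6: cell (5,1)='.' (+1 fires, +3 burnt)
Step 7: cell (5,1)='.' (+0 fires, +1 burnt)
  fire out at step 7

1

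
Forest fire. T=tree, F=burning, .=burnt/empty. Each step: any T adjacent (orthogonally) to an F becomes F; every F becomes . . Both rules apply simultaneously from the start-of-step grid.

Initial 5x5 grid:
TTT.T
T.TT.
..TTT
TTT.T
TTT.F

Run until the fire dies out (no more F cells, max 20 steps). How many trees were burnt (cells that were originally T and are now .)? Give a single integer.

Step 1: +1 fires, +1 burnt (F count now 1)
Step 2: +1 fires, +1 burnt (F count now 1)
Step 3: +1 fires, +1 burnt (F count now 1)
Step 4: +2 fires, +1 burnt (F count now 2)
Step 5: +2 fires, +2 burnt (F count now 2)
Step 6: +3 fires, +2 burnt (F count now 3)
Step 7: +3 fires, +3 burnt (F count now 3)
Step 8: +2 fires, +3 burnt (F count now 2)
Step 9: +1 fires, +2 burnt (F count now 1)
Step 10: +0 fires, +1 burnt (F count now 0)
Fire out after step 10
Initially T: 17, now '.': 24
Total burnt (originally-T cells now '.'): 16

Answer: 16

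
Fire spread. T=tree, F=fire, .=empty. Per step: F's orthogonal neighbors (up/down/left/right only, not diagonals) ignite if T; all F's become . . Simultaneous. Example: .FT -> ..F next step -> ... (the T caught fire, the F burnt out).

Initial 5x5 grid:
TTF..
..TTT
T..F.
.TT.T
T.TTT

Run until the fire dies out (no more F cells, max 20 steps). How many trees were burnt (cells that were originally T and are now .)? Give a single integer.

Answer: 5

Derivation:
Step 1: +3 fires, +2 burnt (F count now 3)
Step 2: +2 fires, +3 burnt (F count now 2)
Step 3: +0 fires, +2 burnt (F count now 0)
Fire out after step 3
Initially T: 13, now '.': 17
Total burnt (originally-T cells now '.'): 5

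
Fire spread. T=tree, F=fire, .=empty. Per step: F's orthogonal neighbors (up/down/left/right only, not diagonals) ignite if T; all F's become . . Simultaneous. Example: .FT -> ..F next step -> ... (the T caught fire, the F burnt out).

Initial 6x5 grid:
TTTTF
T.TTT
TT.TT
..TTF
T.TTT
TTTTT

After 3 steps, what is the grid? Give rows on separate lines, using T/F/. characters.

Step 1: 5 trees catch fire, 2 burn out
  TTTF.
  T.TTF
  TT.TF
  ..TF.
  T.TTF
  TTTTT
Step 2: 6 trees catch fire, 5 burn out
  TTF..
  T.TF.
  TT.F.
  ..F..
  T.TF.
  TTTTF
Step 3: 4 trees catch fire, 6 burn out
  TF...
  T.F..
  TT...
  .....
  T.F..
  TTTF.

TF...
T.F..
TT...
.....
T.F..
TTTF.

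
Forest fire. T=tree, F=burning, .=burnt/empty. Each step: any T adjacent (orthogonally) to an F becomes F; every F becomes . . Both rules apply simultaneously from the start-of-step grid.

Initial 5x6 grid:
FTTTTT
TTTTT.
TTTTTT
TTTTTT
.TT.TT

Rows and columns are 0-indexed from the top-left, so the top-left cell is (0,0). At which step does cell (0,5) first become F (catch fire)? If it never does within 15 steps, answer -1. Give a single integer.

Step 1: cell (0,5)='T' (+2 fires, +1 burnt)
Step 2: cell (0,5)='T' (+3 fires, +2 burnt)
Step 3: cell (0,5)='T' (+4 fires, +3 burnt)
Step 4: cell (0,5)='T' (+4 fires, +4 burnt)
Step 5: cell (0,5)='F' (+5 fires, +4 burnt)
  -> target ignites at step 5
Step 6: cell (0,5)='.' (+3 fires, +5 burnt)
Step 7: cell (0,5)='.' (+2 fires, +3 burnt)
Step 8: cell (0,5)='.' (+2 fires, +2 burnt)
Step 9: cell (0,5)='.' (+1 fires, +2 burnt)
Step 10: cell (0,5)='.' (+0 fires, +1 burnt)
  fire out at step 10

5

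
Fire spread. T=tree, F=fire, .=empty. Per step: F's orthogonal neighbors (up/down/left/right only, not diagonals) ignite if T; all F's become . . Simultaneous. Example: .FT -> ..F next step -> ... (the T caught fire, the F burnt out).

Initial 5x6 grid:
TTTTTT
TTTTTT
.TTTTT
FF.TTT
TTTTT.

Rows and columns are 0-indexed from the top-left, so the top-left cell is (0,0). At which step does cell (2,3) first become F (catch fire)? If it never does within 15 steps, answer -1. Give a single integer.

Step 1: cell (2,3)='T' (+3 fires, +2 burnt)
Step 2: cell (2,3)='T' (+3 fires, +3 burnt)
Step 3: cell (2,3)='F' (+5 fires, +3 burnt)
  -> target ignites at step 3
Step 4: cell (2,3)='.' (+6 fires, +5 burnt)
Step 5: cell (2,3)='.' (+4 fires, +6 burnt)
Step 6: cell (2,3)='.' (+3 fires, +4 burnt)
Step 7: cell (2,3)='.' (+1 fires, +3 burnt)
Step 8: cell (2,3)='.' (+0 fires, +1 burnt)
  fire out at step 8

3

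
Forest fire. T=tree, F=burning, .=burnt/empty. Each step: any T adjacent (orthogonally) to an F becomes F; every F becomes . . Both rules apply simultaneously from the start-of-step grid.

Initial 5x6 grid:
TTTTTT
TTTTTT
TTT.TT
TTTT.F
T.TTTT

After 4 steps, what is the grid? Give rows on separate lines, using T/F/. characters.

Step 1: 2 trees catch fire, 1 burn out
  TTTTTT
  TTTTTT
  TTT.TF
  TTTT..
  T.TTTF
Step 2: 3 trees catch fire, 2 burn out
  TTTTTT
  TTTTTF
  TTT.F.
  TTTT..
  T.TTF.
Step 3: 3 trees catch fire, 3 burn out
  TTTTTF
  TTTTF.
  TTT...
  TTTT..
  T.TF..
Step 4: 4 trees catch fire, 3 burn out
  TTTTF.
  TTTF..
  TTT...
  TTTF..
  T.F...

TTTTF.
TTTF..
TTT...
TTTF..
T.F...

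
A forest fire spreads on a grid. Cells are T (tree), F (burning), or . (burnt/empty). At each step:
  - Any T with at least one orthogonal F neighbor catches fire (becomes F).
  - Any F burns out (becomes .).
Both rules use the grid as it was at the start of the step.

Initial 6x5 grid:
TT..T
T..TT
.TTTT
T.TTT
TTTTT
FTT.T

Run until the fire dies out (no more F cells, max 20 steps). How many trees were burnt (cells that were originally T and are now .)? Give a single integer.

Step 1: +2 fires, +1 burnt (F count now 2)
Step 2: +3 fires, +2 burnt (F count now 3)
Step 3: +1 fires, +3 burnt (F count now 1)
Step 4: +2 fires, +1 burnt (F count now 2)
Step 5: +3 fires, +2 burnt (F count now 3)
Step 6: +4 fires, +3 burnt (F count now 4)
Step 7: +2 fires, +4 burnt (F count now 2)
Step 8: +1 fires, +2 burnt (F count now 1)
Step 9: +1 fires, +1 burnt (F count now 1)
Step 10: +0 fires, +1 burnt (F count now 0)
Fire out after step 10
Initially T: 22, now '.': 27
Total burnt (originally-T cells now '.'): 19

Answer: 19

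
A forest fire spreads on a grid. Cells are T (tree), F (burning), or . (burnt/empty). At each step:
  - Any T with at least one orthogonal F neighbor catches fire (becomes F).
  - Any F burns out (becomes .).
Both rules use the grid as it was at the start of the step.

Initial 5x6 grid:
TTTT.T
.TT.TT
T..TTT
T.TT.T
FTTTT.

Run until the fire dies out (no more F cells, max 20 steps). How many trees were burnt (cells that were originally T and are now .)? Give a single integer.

Step 1: +2 fires, +1 burnt (F count now 2)
Step 2: +2 fires, +2 burnt (F count now 2)
Step 3: +2 fires, +2 burnt (F count now 2)
Step 4: +2 fires, +2 burnt (F count now 2)
Step 5: +1 fires, +2 burnt (F count now 1)
Step 6: +1 fires, +1 burnt (F count now 1)
Step 7: +2 fires, +1 burnt (F count now 2)
Step 8: +2 fires, +2 burnt (F count now 2)
Step 9: +1 fires, +2 burnt (F count now 1)
Step 10: +0 fires, +1 burnt (F count now 0)
Fire out after step 10
Initially T: 21, now '.': 24
Total burnt (originally-T cells now '.'): 15

Answer: 15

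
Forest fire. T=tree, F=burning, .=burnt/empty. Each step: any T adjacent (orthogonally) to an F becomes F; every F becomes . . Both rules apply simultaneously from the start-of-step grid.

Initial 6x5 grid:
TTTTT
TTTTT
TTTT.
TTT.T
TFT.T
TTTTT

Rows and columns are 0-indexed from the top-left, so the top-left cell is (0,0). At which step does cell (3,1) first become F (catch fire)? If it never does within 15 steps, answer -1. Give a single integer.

Step 1: cell (3,1)='F' (+4 fires, +1 burnt)
  -> target ignites at step 1
Step 2: cell (3,1)='.' (+5 fires, +4 burnt)
Step 3: cell (3,1)='.' (+4 fires, +5 burnt)
Step 4: cell (3,1)='.' (+5 fires, +4 burnt)
Step 5: cell (3,1)='.' (+4 fires, +5 burnt)
Step 6: cell (3,1)='.' (+3 fires, +4 burnt)
Step 7: cell (3,1)='.' (+1 fires, +3 burnt)
Step 8: cell (3,1)='.' (+0 fires, +1 burnt)
  fire out at step 8

1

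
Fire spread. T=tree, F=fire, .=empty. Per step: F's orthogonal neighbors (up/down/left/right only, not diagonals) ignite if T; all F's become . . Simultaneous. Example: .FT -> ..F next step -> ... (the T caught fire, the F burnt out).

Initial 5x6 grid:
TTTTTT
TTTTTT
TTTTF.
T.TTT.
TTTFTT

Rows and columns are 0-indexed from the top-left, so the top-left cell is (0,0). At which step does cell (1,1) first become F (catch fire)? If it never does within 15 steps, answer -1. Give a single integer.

Step 1: cell (1,1)='T' (+6 fires, +2 burnt)
Step 2: cell (1,1)='T' (+7 fires, +6 burnt)
Step 3: cell (1,1)='T' (+5 fires, +7 burnt)
Step 4: cell (1,1)='F' (+4 fires, +5 burnt)
  -> target ignites at step 4
Step 5: cell (1,1)='.' (+2 fires, +4 burnt)
Step 6: cell (1,1)='.' (+1 fires, +2 burnt)
Step 7: cell (1,1)='.' (+0 fires, +1 burnt)
  fire out at step 7

4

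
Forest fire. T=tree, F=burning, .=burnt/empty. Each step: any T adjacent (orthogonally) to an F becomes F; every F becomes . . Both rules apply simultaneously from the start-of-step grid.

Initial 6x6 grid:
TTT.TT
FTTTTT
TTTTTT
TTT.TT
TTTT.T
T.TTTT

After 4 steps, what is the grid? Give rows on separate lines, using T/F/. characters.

Step 1: 3 trees catch fire, 1 burn out
  FTT.TT
  .FTTTT
  FTTTTT
  TTT.TT
  TTTT.T
  T.TTTT
Step 2: 4 trees catch fire, 3 burn out
  .FT.TT
  ..FTTT
  .FTTTT
  FTT.TT
  TTTT.T
  T.TTTT
Step 3: 5 trees catch fire, 4 burn out
  ..F.TT
  ...FTT
  ..FTTT
  .FT.TT
  FTTT.T
  T.TTTT
Step 4: 5 trees catch fire, 5 burn out
  ....TT
  ....FT
  ...FTT
  ..F.TT
  .FTT.T
  F.TTTT

....TT
....FT
...FTT
..F.TT
.FTT.T
F.TTTT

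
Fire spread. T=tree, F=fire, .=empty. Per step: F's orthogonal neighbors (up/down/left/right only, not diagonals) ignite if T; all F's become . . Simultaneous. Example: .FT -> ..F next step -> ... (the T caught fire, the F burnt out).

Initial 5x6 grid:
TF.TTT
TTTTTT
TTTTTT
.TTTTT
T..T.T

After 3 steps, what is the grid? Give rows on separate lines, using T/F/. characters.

Step 1: 2 trees catch fire, 1 burn out
  F..TTT
  TFTTTT
  TTTTTT
  .TTTTT
  T..T.T
Step 2: 3 trees catch fire, 2 burn out
  ...TTT
  F.FTTT
  TFTTTT
  .TTTTT
  T..T.T
Step 3: 4 trees catch fire, 3 burn out
  ...TTT
  ...FTT
  F.FTTT
  .FTTTT
  T..T.T

...TTT
...FTT
F.FTTT
.FTTTT
T..T.T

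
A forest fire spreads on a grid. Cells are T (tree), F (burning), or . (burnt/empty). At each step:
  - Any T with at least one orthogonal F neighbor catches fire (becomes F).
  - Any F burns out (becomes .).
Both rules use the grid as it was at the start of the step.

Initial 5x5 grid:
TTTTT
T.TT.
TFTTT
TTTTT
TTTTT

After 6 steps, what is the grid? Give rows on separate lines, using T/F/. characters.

Step 1: 3 trees catch fire, 1 burn out
  TTTTT
  T.TT.
  F.FTT
  TFTTT
  TTTTT
Step 2: 6 trees catch fire, 3 burn out
  TTTTT
  F.FT.
  ...FT
  F.FTT
  TFTTT
Step 3: 7 trees catch fire, 6 burn out
  FTFTT
  ...F.
  ....F
  ...FT
  F.FTT
Step 4: 4 trees catch fire, 7 burn out
  .F.FT
  .....
  .....
  ....F
  ...FT
Step 5: 2 trees catch fire, 4 burn out
  ....F
  .....
  .....
  .....
  ....F
Step 6: 0 trees catch fire, 2 burn out
  .....
  .....
  .....
  .....
  .....

.....
.....
.....
.....
.....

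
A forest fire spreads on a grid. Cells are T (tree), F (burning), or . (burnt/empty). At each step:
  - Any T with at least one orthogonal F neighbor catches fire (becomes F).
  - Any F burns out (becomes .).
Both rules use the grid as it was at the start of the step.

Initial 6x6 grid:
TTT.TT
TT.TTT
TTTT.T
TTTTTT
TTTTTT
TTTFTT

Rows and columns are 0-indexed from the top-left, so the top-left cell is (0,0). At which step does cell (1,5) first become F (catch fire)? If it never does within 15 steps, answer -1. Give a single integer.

Step 1: cell (1,5)='T' (+3 fires, +1 burnt)
Step 2: cell (1,5)='T' (+5 fires, +3 burnt)
Step 3: cell (1,5)='T' (+6 fires, +5 burnt)
Step 4: cell (1,5)='T' (+5 fires, +6 burnt)
Step 5: cell (1,5)='T' (+4 fires, +5 burnt)
Step 6: cell (1,5)='F' (+4 fires, +4 burnt)
  -> target ignites at step 6
Step 7: cell (1,5)='.' (+3 fires, +4 burnt)
Step 8: cell (1,5)='.' (+2 fires, +3 burnt)
Step 9: cell (1,5)='.' (+0 fires, +2 burnt)
  fire out at step 9

6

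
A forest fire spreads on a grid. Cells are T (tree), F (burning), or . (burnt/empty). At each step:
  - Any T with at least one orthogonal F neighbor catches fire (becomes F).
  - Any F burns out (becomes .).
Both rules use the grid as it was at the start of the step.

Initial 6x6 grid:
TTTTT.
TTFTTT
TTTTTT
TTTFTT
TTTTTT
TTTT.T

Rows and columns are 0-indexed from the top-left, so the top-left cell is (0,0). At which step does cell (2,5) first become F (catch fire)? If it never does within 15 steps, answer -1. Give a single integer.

Step 1: cell (2,5)='T' (+8 fires, +2 burnt)
Step 2: cell (2,5)='T' (+11 fires, +8 burnt)
Step 3: cell (2,5)='F' (+9 fires, +11 burnt)
  -> target ignites at step 3
Step 4: cell (2,5)='.' (+3 fires, +9 burnt)
Step 5: cell (2,5)='.' (+1 fires, +3 burnt)
Step 6: cell (2,5)='.' (+0 fires, +1 burnt)
  fire out at step 6

3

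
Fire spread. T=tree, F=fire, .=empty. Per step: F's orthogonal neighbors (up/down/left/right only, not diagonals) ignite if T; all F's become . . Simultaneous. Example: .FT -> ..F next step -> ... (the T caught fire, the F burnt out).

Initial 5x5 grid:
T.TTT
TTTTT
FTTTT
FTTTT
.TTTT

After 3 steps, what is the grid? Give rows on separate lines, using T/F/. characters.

Step 1: 3 trees catch fire, 2 burn out
  T.TTT
  FTTTT
  .FTTT
  .FTTT
  .TTTT
Step 2: 5 trees catch fire, 3 burn out
  F.TTT
  .FTTT
  ..FTT
  ..FTT
  .FTTT
Step 3: 4 trees catch fire, 5 burn out
  ..TTT
  ..FTT
  ...FT
  ...FT
  ..FTT

..TTT
..FTT
...FT
...FT
..FTT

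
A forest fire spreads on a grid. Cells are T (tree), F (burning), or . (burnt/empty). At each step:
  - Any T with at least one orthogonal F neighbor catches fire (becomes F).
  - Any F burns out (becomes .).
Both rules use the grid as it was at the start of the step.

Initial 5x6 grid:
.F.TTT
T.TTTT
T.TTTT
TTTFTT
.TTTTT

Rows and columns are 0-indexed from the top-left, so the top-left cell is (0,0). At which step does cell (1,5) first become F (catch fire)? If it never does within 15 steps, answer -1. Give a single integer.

Step 1: cell (1,5)='T' (+4 fires, +2 burnt)
Step 2: cell (1,5)='T' (+7 fires, +4 burnt)
Step 3: cell (1,5)='T' (+7 fires, +7 burnt)
Step 4: cell (1,5)='F' (+3 fires, +7 burnt)
  -> target ignites at step 4
Step 5: cell (1,5)='.' (+2 fires, +3 burnt)
Step 6: cell (1,5)='.' (+0 fires, +2 burnt)
  fire out at step 6

4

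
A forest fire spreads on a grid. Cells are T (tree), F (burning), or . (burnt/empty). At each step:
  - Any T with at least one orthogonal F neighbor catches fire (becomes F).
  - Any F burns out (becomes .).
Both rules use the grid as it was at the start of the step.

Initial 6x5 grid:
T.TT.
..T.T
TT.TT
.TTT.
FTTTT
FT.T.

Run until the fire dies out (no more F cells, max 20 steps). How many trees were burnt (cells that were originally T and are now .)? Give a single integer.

Step 1: +2 fires, +2 burnt (F count now 2)
Step 2: +2 fires, +2 burnt (F count now 2)
Step 3: +3 fires, +2 burnt (F count now 3)
Step 4: +4 fires, +3 burnt (F count now 4)
Step 5: +1 fires, +4 burnt (F count now 1)
Step 6: +1 fires, +1 burnt (F count now 1)
Step 7: +1 fires, +1 burnt (F count now 1)
Step 8: +0 fires, +1 burnt (F count now 0)
Fire out after step 8
Initially T: 18, now '.': 26
Total burnt (originally-T cells now '.'): 14

Answer: 14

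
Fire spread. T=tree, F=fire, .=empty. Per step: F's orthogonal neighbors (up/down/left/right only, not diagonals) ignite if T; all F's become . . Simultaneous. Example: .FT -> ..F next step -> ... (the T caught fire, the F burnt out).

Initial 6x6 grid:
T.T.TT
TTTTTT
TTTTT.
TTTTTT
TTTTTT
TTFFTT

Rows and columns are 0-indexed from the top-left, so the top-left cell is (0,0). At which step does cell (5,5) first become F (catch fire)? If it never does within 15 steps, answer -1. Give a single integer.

Step 1: cell (5,5)='T' (+4 fires, +2 burnt)
Step 2: cell (5,5)='F' (+6 fires, +4 burnt)
  -> target ignites at step 2
Step 3: cell (5,5)='.' (+6 fires, +6 burnt)
Step 4: cell (5,5)='.' (+6 fires, +6 burnt)
Step 5: cell (5,5)='.' (+4 fires, +6 burnt)
Step 6: cell (5,5)='.' (+3 fires, +4 burnt)
Step 7: cell (5,5)='.' (+2 fires, +3 burnt)
Step 8: cell (5,5)='.' (+0 fires, +2 burnt)
  fire out at step 8

2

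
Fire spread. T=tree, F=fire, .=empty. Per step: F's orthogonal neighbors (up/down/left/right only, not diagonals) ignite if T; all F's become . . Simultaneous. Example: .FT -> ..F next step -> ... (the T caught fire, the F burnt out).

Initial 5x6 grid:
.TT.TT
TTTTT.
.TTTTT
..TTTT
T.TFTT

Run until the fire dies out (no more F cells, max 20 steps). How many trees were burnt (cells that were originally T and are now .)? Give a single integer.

Answer: 21

Derivation:
Step 1: +3 fires, +1 burnt (F count now 3)
Step 2: +4 fires, +3 burnt (F count now 4)
Step 3: +4 fires, +4 burnt (F count now 4)
Step 4: +4 fires, +4 burnt (F count now 4)
Step 5: +3 fires, +4 burnt (F count now 3)
Step 6: +3 fires, +3 burnt (F count now 3)
Step 7: +0 fires, +3 burnt (F count now 0)
Fire out after step 7
Initially T: 22, now '.': 29
Total burnt (originally-T cells now '.'): 21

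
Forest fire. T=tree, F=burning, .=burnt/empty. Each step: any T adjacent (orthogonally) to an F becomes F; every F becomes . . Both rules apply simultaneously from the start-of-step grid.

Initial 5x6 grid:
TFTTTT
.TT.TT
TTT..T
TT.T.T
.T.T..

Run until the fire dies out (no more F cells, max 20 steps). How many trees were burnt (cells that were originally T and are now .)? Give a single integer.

Answer: 17

Derivation:
Step 1: +3 fires, +1 burnt (F count now 3)
Step 2: +3 fires, +3 burnt (F count now 3)
Step 3: +4 fires, +3 burnt (F count now 4)
Step 4: +4 fires, +4 burnt (F count now 4)
Step 5: +1 fires, +4 burnt (F count now 1)
Step 6: +1 fires, +1 burnt (F count now 1)
Step 7: +1 fires, +1 burnt (F count now 1)
Step 8: +0 fires, +1 burnt (F count now 0)
Fire out after step 8
Initially T: 19, now '.': 28
Total burnt (originally-T cells now '.'): 17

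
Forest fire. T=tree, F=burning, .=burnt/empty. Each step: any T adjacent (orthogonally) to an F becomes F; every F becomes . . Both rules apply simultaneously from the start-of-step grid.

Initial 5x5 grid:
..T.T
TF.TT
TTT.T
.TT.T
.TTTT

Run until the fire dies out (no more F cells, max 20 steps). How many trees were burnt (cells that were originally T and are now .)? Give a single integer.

Answer: 15

Derivation:
Step 1: +2 fires, +1 burnt (F count now 2)
Step 2: +3 fires, +2 burnt (F count now 3)
Step 3: +2 fires, +3 burnt (F count now 2)
Step 4: +1 fires, +2 burnt (F count now 1)
Step 5: +1 fires, +1 burnt (F count now 1)
Step 6: +1 fires, +1 burnt (F count now 1)
Step 7: +1 fires, +1 burnt (F count now 1)
Step 8: +1 fires, +1 burnt (F count now 1)
Step 9: +1 fires, +1 burnt (F count now 1)
Step 10: +2 fires, +1 burnt (F count now 2)
Step 11: +0 fires, +2 burnt (F count now 0)
Fire out after step 11
Initially T: 16, now '.': 24
Total burnt (originally-T cells now '.'): 15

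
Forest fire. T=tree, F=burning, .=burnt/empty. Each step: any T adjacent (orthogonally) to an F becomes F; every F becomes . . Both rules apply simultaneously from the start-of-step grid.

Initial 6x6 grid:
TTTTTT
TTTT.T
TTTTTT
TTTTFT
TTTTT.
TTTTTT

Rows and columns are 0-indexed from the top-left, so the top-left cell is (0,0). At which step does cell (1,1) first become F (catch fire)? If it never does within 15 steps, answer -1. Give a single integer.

Step 1: cell (1,1)='T' (+4 fires, +1 burnt)
Step 2: cell (1,1)='T' (+5 fires, +4 burnt)
Step 3: cell (1,1)='T' (+7 fires, +5 burnt)
Step 4: cell (1,1)='T' (+7 fires, +7 burnt)
Step 5: cell (1,1)='F' (+6 fires, +7 burnt)
  -> target ignites at step 5
Step 6: cell (1,1)='.' (+3 fires, +6 burnt)
Step 7: cell (1,1)='.' (+1 fires, +3 burnt)
Step 8: cell (1,1)='.' (+0 fires, +1 burnt)
  fire out at step 8

5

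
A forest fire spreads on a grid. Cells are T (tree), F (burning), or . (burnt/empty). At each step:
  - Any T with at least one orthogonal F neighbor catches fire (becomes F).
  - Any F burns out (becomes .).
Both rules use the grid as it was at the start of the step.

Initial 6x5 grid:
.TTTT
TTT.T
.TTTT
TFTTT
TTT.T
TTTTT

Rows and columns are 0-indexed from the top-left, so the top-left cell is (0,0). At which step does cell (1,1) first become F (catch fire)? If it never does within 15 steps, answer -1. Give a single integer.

Step 1: cell (1,1)='T' (+4 fires, +1 burnt)
Step 2: cell (1,1)='F' (+6 fires, +4 burnt)
  -> target ignites at step 2
Step 3: cell (1,1)='.' (+7 fires, +6 burnt)
Step 4: cell (1,1)='.' (+4 fires, +7 burnt)
Step 5: cell (1,1)='.' (+3 fires, +4 burnt)
Step 6: cell (1,1)='.' (+1 fires, +3 burnt)
Step 7: cell (1,1)='.' (+0 fires, +1 burnt)
  fire out at step 7

2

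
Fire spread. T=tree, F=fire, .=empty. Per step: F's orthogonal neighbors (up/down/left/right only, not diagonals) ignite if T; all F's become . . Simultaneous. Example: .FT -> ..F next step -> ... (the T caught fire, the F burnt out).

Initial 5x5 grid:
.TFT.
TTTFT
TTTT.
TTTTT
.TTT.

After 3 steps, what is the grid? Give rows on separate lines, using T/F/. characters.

Step 1: 5 trees catch fire, 2 burn out
  .F.F.
  TTF.F
  TTTF.
  TTTTT
  .TTT.
Step 2: 3 trees catch fire, 5 burn out
  .....
  TF...
  TTF..
  TTTFT
  .TTT.
Step 3: 5 trees catch fire, 3 burn out
  .....
  F....
  TF...
  TTF.F
  .TTF.

.....
F....
TF...
TTF.F
.TTF.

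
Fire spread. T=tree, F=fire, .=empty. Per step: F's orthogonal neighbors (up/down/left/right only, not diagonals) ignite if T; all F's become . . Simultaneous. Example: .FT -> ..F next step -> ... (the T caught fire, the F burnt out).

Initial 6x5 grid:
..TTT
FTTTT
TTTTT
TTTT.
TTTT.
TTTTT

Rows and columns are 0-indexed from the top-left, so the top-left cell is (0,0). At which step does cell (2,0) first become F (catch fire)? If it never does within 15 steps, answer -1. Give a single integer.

Step 1: cell (2,0)='F' (+2 fires, +1 burnt)
  -> target ignites at step 1
Step 2: cell (2,0)='.' (+3 fires, +2 burnt)
Step 3: cell (2,0)='.' (+5 fires, +3 burnt)
Step 4: cell (2,0)='.' (+6 fires, +5 burnt)
Step 5: cell (2,0)='.' (+5 fires, +6 burnt)
Step 6: cell (2,0)='.' (+2 fires, +5 burnt)
Step 7: cell (2,0)='.' (+1 fires, +2 burnt)
Step 8: cell (2,0)='.' (+1 fires, +1 burnt)
Step 9: cell (2,0)='.' (+0 fires, +1 burnt)
  fire out at step 9

1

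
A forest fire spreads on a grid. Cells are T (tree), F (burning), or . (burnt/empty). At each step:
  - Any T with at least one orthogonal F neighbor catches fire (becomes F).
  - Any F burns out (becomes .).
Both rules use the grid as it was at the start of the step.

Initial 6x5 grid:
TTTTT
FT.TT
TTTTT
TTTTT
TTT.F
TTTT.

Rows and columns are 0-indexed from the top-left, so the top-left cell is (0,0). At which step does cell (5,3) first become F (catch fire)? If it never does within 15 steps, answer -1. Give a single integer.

Step 1: cell (5,3)='T' (+4 fires, +2 burnt)
Step 2: cell (5,3)='T' (+5 fires, +4 burnt)
Step 3: cell (5,3)='T' (+7 fires, +5 burnt)
Step 4: cell (5,3)='T' (+6 fires, +7 burnt)
Step 5: cell (5,3)='T' (+2 fires, +6 burnt)
Step 6: cell (5,3)='F' (+1 fires, +2 burnt)
  -> target ignites at step 6
Step 7: cell (5,3)='.' (+0 fires, +1 burnt)
  fire out at step 7

6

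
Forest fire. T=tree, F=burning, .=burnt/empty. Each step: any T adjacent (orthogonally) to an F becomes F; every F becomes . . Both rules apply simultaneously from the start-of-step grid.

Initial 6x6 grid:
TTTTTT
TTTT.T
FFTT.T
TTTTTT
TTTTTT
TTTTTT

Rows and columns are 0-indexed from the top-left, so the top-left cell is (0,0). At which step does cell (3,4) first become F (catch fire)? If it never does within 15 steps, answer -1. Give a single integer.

Step 1: cell (3,4)='T' (+5 fires, +2 burnt)
Step 2: cell (3,4)='T' (+7 fires, +5 burnt)
Step 3: cell (3,4)='T' (+6 fires, +7 burnt)
Step 4: cell (3,4)='F' (+4 fires, +6 burnt)
  -> target ignites at step 4
Step 5: cell (3,4)='.' (+4 fires, +4 burnt)
Step 6: cell (3,4)='.' (+4 fires, +4 burnt)
Step 7: cell (3,4)='.' (+2 fires, +4 burnt)
Step 8: cell (3,4)='.' (+0 fires, +2 burnt)
  fire out at step 8

4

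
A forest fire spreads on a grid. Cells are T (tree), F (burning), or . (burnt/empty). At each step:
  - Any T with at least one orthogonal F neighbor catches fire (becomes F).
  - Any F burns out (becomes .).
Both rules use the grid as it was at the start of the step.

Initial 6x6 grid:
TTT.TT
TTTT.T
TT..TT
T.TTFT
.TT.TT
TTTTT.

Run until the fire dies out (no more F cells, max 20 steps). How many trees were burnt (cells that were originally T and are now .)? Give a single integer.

Answer: 17

Derivation:
Step 1: +4 fires, +1 burnt (F count now 4)
Step 2: +4 fires, +4 burnt (F count now 4)
Step 3: +3 fires, +4 burnt (F count now 3)
Step 4: +3 fires, +3 burnt (F count now 3)
Step 5: +2 fires, +3 burnt (F count now 2)
Step 6: +1 fires, +2 burnt (F count now 1)
Step 7: +0 fires, +1 burnt (F count now 0)
Fire out after step 7
Initially T: 27, now '.': 26
Total burnt (originally-T cells now '.'): 17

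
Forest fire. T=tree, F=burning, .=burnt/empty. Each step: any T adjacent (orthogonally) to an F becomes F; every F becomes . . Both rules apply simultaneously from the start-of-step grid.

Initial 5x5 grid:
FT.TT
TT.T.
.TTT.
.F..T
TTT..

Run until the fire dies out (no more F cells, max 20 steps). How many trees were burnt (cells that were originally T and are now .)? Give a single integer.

Step 1: +4 fires, +2 burnt (F count now 4)
Step 2: +4 fires, +4 burnt (F count now 4)
Step 3: +1 fires, +4 burnt (F count now 1)
Step 4: +1 fires, +1 burnt (F count now 1)
Step 5: +1 fires, +1 burnt (F count now 1)
Step 6: +1 fires, +1 burnt (F count now 1)
Step 7: +0 fires, +1 burnt (F count now 0)
Fire out after step 7
Initially T: 13, now '.': 24
Total burnt (originally-T cells now '.'): 12

Answer: 12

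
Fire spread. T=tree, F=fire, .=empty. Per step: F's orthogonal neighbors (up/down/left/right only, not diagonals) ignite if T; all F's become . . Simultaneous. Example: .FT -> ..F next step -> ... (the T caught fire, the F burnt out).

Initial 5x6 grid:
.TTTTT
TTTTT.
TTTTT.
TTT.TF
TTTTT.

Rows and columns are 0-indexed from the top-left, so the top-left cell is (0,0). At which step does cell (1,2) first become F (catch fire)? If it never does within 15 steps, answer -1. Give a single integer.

Step 1: cell (1,2)='T' (+1 fires, +1 burnt)
Step 2: cell (1,2)='T' (+2 fires, +1 burnt)
Step 3: cell (1,2)='T' (+3 fires, +2 burnt)
Step 4: cell (1,2)='T' (+4 fires, +3 burnt)
Step 5: cell (1,2)='F' (+6 fires, +4 burnt)
  -> target ignites at step 5
Step 6: cell (1,2)='.' (+5 fires, +6 burnt)
Step 7: cell (1,2)='.' (+3 fires, +5 burnt)
Step 8: cell (1,2)='.' (+0 fires, +3 burnt)
  fire out at step 8

5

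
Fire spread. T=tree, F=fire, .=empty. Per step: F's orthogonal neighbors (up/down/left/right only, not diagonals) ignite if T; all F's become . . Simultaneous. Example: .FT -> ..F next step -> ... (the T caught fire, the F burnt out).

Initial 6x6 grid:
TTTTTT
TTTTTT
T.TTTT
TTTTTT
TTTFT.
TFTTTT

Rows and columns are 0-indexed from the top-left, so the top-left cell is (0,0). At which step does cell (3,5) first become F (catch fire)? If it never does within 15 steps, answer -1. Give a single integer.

Step 1: cell (3,5)='T' (+7 fires, +2 burnt)
Step 2: cell (3,5)='T' (+6 fires, +7 burnt)
Step 3: cell (3,5)='F' (+6 fires, +6 burnt)
  -> target ignites at step 3
Step 4: cell (3,5)='.' (+5 fires, +6 burnt)
Step 5: cell (3,5)='.' (+5 fires, +5 burnt)
Step 6: cell (3,5)='.' (+3 fires, +5 burnt)
Step 7: cell (3,5)='.' (+0 fires, +3 burnt)
  fire out at step 7

3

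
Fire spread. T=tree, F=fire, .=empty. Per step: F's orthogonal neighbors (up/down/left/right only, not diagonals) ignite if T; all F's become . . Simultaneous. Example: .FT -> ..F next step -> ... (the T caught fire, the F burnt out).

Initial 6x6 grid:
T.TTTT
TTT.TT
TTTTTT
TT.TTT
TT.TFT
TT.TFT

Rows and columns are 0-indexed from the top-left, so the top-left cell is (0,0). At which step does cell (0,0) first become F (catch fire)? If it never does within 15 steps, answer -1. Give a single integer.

Step 1: cell (0,0)='T' (+5 fires, +2 burnt)
Step 2: cell (0,0)='T' (+3 fires, +5 burnt)
Step 3: cell (0,0)='T' (+3 fires, +3 burnt)
Step 4: cell (0,0)='T' (+3 fires, +3 burnt)
Step 5: cell (0,0)='T' (+4 fires, +3 burnt)
Step 6: cell (0,0)='T' (+4 fires, +4 burnt)
Step 7: cell (0,0)='T' (+3 fires, +4 burnt)
Step 8: cell (0,0)='F' (+3 fires, +3 burnt)
  -> target ignites at step 8
Step 9: cell (0,0)='.' (+1 fires, +3 burnt)
Step 10: cell (0,0)='.' (+0 fires, +1 burnt)
  fire out at step 10

8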